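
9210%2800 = 810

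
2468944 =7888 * 313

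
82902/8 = 41451/4= 10362.75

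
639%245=149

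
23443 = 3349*7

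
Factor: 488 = 2^3*61^1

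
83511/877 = 83511/877 = 95.22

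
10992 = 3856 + 7136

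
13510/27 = 13510/27 = 500.37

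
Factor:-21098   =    -  2^1 * 7^1*11^1 * 137^1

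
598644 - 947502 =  -348858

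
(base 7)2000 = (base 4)22232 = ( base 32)le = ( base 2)1010101110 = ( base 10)686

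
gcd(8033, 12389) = 1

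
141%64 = 13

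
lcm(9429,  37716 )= 37716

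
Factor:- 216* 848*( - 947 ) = 173460096 = 2^7*3^3*53^1*947^1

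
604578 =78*7751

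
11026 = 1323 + 9703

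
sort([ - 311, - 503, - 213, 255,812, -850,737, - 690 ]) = [ - 850,-690, - 503 ,-311,-213,  255,737,812 ] 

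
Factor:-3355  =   - 5^1* 11^1*61^1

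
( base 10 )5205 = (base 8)12125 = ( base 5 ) 131310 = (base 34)4h3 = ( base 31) 5cs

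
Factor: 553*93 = 3^1 * 7^1*31^1* 79^1 =51429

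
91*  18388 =1673308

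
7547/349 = 7547/349 = 21.62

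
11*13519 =148709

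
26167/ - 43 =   -  609+20/43 = - 608.53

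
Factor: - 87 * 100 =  - 2^2*3^1*5^2*29^1 = - 8700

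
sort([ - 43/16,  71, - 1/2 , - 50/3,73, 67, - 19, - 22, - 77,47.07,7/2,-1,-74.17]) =[ - 77, - 74.17, - 22, - 19, - 50/3, - 43/16,-1, - 1/2, 7/2,47.07,67,71,73]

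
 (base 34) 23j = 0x981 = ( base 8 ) 4601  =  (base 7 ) 10044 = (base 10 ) 2433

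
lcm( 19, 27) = 513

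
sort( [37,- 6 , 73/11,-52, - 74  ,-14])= [ - 74, - 52 , - 14,  -  6, 73/11,  37] 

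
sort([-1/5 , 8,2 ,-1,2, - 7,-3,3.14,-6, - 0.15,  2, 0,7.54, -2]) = [-7, - 6,-3, - 2 , - 1, - 1/5,-0.15,0,2,  2, 2,3.14,7.54, 8]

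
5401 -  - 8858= 14259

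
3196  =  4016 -820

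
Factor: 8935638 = 2^1*3^1*23^1*73^1*887^1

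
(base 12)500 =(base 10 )720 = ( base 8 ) 1320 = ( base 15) 330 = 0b1011010000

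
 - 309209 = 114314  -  423523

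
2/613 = 2/613 = 0.00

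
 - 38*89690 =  - 3408220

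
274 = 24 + 250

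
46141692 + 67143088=113284780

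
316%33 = 19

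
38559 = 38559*1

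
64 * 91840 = 5877760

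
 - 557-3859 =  - 4416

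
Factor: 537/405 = 179/135=3^( - 3 )*5^( - 1)*179^1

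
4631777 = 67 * 69131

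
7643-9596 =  - 1953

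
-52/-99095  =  52/99095 = 0.00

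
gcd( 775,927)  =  1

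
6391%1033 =193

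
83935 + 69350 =153285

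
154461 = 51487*3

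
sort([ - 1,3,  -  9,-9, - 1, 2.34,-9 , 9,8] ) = [ - 9, - 9, - 9, - 1, - 1,2.34, 3 , 8, 9 ]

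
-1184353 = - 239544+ -944809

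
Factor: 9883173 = 3^1 * 19^1*41^1*4229^1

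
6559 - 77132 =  -70573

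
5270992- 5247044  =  23948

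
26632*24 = 639168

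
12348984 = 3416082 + 8932902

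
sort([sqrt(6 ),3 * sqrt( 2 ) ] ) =[ sqrt(6 ),3*sqrt(2)]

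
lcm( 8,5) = 40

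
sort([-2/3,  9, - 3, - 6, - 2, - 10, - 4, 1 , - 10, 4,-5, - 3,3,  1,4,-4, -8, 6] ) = [-10 ,  -  10, - 8, - 6,  -  5, - 4, - 4, - 3, - 3, - 2, - 2/3 , 1, 1,3, 4,4, 6, 9 ] 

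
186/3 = 62 = 62.00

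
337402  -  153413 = 183989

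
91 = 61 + 30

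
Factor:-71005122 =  - 2^1*3^2*3944729^1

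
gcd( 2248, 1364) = 4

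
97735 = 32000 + 65735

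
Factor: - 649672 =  - 2^3*17^2* 281^1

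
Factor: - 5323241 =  - 7^1*11^1*257^1*269^1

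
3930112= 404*9728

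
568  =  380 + 188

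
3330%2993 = 337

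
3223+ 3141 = 6364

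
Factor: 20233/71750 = 2^ ( - 1) * 5^( - 3) * 7^(-1 )*41^(-1 ) * 20233^1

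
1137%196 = 157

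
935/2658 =935/2658 =0.35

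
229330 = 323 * 710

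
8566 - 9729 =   -  1163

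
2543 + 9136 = 11679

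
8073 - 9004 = - 931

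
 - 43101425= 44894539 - 87995964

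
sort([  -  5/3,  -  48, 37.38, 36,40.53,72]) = [ - 48, - 5/3 , 36 , 37.38, 40.53, 72]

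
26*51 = 1326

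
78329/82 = 955 + 19/82 = 955.23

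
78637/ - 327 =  - 241 + 170/327 = - 240.48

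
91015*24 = 2184360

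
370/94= 185/47 = 3.94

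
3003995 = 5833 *515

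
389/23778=389/23778 = 0.02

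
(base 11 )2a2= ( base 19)ic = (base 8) 542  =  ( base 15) 189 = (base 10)354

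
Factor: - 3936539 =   -  59^1*66721^1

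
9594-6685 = 2909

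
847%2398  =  847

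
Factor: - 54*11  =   - 2^1*3^3*11^1 = - 594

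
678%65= 28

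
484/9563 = 484/9563= 0.05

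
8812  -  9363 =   -  551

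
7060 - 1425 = 5635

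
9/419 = 9/419=0.02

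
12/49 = 12/49 = 0.24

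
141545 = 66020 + 75525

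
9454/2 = 4727  =  4727.00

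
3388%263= 232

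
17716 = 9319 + 8397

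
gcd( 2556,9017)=71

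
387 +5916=6303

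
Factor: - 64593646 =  - 2^1*13^1*31^1*80141^1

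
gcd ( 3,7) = 1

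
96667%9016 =6507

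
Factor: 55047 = 3^1*59^1*311^1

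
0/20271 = 0 = 0.00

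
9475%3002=469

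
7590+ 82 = 7672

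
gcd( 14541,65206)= 1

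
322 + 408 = 730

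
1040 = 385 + 655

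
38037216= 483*78752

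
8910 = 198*45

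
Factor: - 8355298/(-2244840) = 4177649/1122420=2^(-2 )*3^( -1)*5^( - 1)*7^1*13^ ( - 1)*463^1*1289^1*1439^( -1)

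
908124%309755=288614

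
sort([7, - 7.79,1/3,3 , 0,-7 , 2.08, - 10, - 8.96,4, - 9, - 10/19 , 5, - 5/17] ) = [ -10, - 9 ,-8.96, - 7.79, - 7, - 10/19, -5/17, 0, 1/3, 2.08 , 3, 4, 5, 7 ]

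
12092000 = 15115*800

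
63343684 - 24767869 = 38575815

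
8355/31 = 269 +16/31=269.52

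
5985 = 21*285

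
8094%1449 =849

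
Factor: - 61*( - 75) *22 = 100650=2^1*3^1*5^2*11^1*61^1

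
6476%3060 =356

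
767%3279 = 767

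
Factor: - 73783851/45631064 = - 2^(  -  3) * 3^1*37^( - 1) * 154159^( - 1) * 24594617^1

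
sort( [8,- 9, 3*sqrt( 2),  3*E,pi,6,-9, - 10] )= [ - 10, - 9, -9,  pi,3*sqrt( 2), 6, 8 , 3*E]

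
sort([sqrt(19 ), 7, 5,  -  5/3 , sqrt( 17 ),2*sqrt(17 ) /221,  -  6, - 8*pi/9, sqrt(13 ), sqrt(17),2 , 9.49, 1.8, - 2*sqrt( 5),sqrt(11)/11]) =[-6, - 2*sqrt( 5 ), - 8*pi/9 , - 5/3, 2*sqrt(17 )/221, sqrt(11 ) /11,1.8,  2 , sqrt (13), sqrt(17),sqrt(17), sqrt(19),5,7,9.49]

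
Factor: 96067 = 17^1*5651^1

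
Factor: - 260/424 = -2^( - 1) * 5^1* 13^1*53^( - 1) = - 65/106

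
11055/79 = 11055/79 = 139.94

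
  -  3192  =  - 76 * 42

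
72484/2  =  36242 = 36242.00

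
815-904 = - 89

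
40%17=6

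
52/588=13/147 = 0.09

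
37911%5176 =1679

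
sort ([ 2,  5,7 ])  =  [ 2,  5,7]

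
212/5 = 212/5 = 42.40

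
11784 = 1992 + 9792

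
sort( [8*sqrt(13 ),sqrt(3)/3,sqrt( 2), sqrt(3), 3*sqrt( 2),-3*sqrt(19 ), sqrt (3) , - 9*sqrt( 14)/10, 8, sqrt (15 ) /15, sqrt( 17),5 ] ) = [ - 3*sqrt( 19), - 9*sqrt ( 14) /10 , sqrt( 15)/15,  sqrt(3 )/3,  sqrt(2),  sqrt ( 3),  sqrt( 3),sqrt(17), 3*sqrt( 2 ), 5, 8, 8*sqrt (13)] 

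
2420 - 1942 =478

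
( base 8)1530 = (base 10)856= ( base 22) 1gk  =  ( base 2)1101011000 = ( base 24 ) 1BG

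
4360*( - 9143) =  - 39863480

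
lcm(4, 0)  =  0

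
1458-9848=-8390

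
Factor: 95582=2^1*47791^1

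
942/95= 9+87/95 = 9.92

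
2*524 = 1048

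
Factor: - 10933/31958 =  - 2^( - 1)*13^1*19^(- 1 )  =  -13/38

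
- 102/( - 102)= 1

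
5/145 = 1/29 = 0.03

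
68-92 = -24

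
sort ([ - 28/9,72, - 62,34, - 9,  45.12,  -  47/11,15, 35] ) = [-62,-9 , - 47/11, - 28/9 , 15, 34,35,  45.12,72 ] 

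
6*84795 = 508770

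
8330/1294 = 6 + 283/647 = 6.44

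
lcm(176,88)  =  176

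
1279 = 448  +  831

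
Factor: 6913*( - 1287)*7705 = -3^2*5^1*11^1*13^1*23^1*31^1*67^1*223^1 = - 68551623855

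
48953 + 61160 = 110113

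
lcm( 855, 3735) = 70965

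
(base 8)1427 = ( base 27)128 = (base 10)791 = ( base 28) 107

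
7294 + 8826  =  16120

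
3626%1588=450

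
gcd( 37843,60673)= 1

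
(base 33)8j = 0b100011011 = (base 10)283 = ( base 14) 163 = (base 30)9D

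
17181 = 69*249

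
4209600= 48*87700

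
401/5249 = 401/5249 = 0.08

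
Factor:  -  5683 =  - 5683^1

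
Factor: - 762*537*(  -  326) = 2^2 * 3^2*127^1  *  163^1 * 179^1 = 133397244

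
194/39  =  4 + 38/39=4.97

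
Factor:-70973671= - 3019^1 * 23509^1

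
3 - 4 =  - 1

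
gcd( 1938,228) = 114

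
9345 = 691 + 8654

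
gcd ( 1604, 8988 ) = 4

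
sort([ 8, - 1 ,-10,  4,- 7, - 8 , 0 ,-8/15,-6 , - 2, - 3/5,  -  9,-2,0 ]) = [ - 10, - 9, - 8 ,-7, - 6, - 2, - 2, - 1, - 3/5, - 8/15, 0,0,4, 8]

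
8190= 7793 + 397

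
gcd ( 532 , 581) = 7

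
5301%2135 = 1031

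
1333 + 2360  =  3693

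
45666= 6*7611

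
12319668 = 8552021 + 3767647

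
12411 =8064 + 4347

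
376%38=34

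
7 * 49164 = 344148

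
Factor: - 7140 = -2^2*3^1*5^1*7^1*17^1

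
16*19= 304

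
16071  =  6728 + 9343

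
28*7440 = 208320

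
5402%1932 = 1538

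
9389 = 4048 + 5341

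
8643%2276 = 1815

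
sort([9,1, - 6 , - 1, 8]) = [  -  6 , - 1 , 1,8,  9]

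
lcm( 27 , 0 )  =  0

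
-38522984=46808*( - 823 ) 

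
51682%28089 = 23593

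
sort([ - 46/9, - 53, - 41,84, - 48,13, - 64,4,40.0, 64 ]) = [-64 , - 53,-48, -41,-46/9, 4,13 , 40.0,  64, 84]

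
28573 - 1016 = 27557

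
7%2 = 1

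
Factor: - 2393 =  - 2393^1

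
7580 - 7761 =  - 181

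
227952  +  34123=262075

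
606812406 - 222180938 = 384631468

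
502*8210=4121420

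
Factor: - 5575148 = -2^2*389^1 * 3583^1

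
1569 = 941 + 628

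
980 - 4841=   -  3861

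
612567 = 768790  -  156223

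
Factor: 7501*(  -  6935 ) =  - 52019435= - 5^1*13^1  *19^1*73^1*577^1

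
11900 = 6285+5615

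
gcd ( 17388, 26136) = 108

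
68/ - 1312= - 1 + 311/328 = - 0.05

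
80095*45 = 3604275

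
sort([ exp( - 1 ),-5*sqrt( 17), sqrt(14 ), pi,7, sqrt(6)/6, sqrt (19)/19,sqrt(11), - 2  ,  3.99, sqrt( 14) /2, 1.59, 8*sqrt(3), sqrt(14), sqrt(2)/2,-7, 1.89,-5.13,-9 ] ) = [ - 5*sqrt ( 17 ), - 9  , - 7, - 5.13, - 2, sqrt(19 )/19, exp ( - 1),sqrt(6)/6,sqrt(2 )/2, 1.59, sqrt( 14)/2,1.89,pi, sqrt( 11 ),  sqrt(14), sqrt(14 ), 3.99,7,  8 * sqrt ( 3) ]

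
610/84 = 305/42  =  7.26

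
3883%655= 608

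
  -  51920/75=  - 10384/15=- 692.27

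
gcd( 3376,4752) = 16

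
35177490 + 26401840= 61579330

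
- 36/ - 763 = 36/763=0.05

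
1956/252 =163/21= 7.76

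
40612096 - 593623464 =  - 553011368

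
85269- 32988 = 52281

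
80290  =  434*185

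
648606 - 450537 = 198069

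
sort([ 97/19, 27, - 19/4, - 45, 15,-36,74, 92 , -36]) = [ - 45, - 36, - 36, - 19/4,97/19, 15, 27, 74, 92 ] 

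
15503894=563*27538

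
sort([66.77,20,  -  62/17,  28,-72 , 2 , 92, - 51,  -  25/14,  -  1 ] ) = [ - 72, - 51, - 62/17,  -  25/14, - 1 , 2, 20,28 , 66.77,92]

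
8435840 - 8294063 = 141777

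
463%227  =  9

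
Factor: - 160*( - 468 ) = 74880  =  2^7*3^2*5^1*13^1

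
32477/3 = 32477/3= 10825.67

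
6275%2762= 751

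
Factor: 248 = 2^3*31^1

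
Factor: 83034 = 2^1* 3^2*7^1*659^1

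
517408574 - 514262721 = 3145853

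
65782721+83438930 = 149221651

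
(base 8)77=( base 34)1T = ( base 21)30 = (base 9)70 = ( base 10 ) 63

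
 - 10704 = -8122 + -2582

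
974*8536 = 8314064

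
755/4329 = 755/4329 = 0.17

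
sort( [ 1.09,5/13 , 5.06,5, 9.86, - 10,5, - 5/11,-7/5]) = [ - 10, - 7/5,-5/11, 5/13,1.09, 5,5,  5.06,9.86 ] 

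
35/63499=35/63499 = 0.00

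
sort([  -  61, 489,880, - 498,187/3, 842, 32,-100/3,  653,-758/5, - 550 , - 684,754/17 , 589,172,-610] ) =[  -  684, - 610, - 550, - 498,  -  758/5 , - 61,-100/3,32,754/17,187/3,172, 489, 589 , 653, 842,880] 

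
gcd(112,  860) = 4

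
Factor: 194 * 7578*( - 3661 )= -5382153252 = -2^2*3^2 * 7^1*97^1 * 421^1 * 523^1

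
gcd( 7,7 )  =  7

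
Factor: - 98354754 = - 2^1*3^2*19^1*31^1 * 9277^1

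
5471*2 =10942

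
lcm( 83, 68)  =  5644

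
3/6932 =3/6932  =  0.00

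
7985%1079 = 432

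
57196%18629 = 1309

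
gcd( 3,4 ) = 1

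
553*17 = 9401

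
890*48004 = 42723560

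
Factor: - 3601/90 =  -2^( - 1)*3^( - 2)*5^(  -  1) *13^1*277^1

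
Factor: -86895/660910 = -2^( - 1)*3^2*29^ (  -  1)*43^(  -  1)*53^( - 1)*1931^1 = - 17379/132182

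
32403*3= 97209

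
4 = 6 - 2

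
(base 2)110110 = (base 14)3C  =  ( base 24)26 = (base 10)54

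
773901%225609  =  97074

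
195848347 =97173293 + 98675054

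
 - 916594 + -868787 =- 1785381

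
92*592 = 54464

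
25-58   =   - 33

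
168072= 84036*2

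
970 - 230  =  740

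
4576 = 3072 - -1504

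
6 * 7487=44922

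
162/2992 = 81/1496 = 0.05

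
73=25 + 48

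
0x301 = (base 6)3321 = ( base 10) 769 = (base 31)OP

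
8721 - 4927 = 3794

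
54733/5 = 10946  +  3/5 = 10946.60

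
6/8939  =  6/8939 = 0.00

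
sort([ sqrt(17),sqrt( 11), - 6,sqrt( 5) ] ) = [ -6, sqrt(  5 ),sqrt( 11 ),sqrt( 17 )]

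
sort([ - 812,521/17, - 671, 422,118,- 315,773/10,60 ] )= [ - 812, - 671, - 315,521/17,  60,773/10,118 , 422]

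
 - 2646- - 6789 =4143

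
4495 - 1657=2838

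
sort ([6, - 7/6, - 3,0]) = [-3,- 7/6,0, 6 ] 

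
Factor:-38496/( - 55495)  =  2^5*3^1*5^(- 1 )*11^ ( - 1)*401^1*1009^( -1 ) 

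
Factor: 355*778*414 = 114342660 = 2^2*3^2*5^1 * 23^1 * 71^1*389^1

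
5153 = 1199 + 3954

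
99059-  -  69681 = 168740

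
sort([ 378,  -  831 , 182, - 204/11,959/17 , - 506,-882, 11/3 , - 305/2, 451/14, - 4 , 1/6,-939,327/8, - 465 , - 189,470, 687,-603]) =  [  -  939,- 882,-831 ,-603,-506, - 465,-189, - 305/2,  -  204/11,-4,1/6,  11/3,451/14 , 327/8 , 959/17, 182 , 378 , 470,687]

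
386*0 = 0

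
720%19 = 17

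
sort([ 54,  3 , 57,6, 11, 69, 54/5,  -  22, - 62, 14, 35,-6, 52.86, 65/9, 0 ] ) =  [ - 62, - 22, - 6,0, 3, 6, 65/9, 54/5,11, 14, 35, 52.86, 54,57 , 69 ] 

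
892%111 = 4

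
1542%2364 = 1542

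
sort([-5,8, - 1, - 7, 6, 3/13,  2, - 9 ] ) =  [ - 9, - 7,-5,-1,3/13, 2,6,  8 ]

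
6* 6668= 40008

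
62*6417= 397854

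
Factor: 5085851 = 137^1*37123^1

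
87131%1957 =1023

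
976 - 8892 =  - 7916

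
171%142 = 29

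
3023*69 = 208587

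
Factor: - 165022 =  - 2^1*11^1*13^1*577^1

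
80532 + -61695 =18837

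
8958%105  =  33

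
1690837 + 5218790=6909627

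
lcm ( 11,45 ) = 495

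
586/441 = 1 + 145/441= 1.33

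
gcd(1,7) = 1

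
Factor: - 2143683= - 3^2*17^1*14011^1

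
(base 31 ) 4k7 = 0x1177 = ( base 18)DE7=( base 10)4471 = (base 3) 20010121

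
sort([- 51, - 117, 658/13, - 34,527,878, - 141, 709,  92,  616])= [ - 141, - 117,-51 , - 34, 658/13,92,  527, 616,709 , 878] 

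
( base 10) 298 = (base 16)12A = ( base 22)dc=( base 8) 452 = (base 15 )14D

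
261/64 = 261/64 = 4.08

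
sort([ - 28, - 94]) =[ - 94, - 28] 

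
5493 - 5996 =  - 503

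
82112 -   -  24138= 106250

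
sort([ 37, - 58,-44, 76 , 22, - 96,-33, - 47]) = [ - 96,-58, - 47,-44, - 33, 22,37, 76]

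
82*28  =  2296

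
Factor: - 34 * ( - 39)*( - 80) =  - 106080  =  - 2^5*3^1 * 5^1*13^1*17^1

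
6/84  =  1/14  =  0.07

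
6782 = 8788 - 2006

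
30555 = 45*679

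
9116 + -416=8700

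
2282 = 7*326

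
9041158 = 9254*977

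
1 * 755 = 755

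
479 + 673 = 1152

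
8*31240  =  249920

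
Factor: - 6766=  -2^1*17^1  *199^1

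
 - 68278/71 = - 68278/71 = - 961.66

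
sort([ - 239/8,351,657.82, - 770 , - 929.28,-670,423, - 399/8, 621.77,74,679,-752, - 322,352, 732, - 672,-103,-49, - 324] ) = [ - 929.28,-770, -752, - 672, -670, -324, -322,-103, - 399/8,-49, - 239/8, 74,351,352,423,621.77,657.82,679,732 ]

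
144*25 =3600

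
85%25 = 10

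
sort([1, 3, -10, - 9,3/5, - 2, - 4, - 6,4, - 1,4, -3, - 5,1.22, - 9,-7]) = [ - 10,- 9, - 9, - 7, - 6, - 5, - 4, - 3, - 2, - 1,3/5, 1, 1.22,  3,4,4] 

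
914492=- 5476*(-167)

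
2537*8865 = 22490505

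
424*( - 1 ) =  - 424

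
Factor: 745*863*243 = 3^5*5^1*149^1*863^1 = 156233205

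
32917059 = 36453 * 903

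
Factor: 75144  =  2^3*3^1*31^1*101^1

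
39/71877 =1/1843= 0.00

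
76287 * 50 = 3814350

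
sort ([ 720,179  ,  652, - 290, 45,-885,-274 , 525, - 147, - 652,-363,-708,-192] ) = [ - 885, - 708, - 652, - 363, - 290, - 274,  -  192, - 147,45,179,525,652, 720]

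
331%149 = 33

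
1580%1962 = 1580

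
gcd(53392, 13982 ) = 2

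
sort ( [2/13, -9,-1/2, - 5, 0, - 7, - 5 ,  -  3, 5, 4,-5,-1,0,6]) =[ - 9, - 7, - 5, - 5, - 5, - 3, - 1, - 1/2, 0, 0,2/13, 4,5, 6]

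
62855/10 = 6285 + 1/2 = 6285.50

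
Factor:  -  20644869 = -3^1*7^1*23^1 * 42743^1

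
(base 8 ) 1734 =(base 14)508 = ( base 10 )988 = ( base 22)20K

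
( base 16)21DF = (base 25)dll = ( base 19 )1507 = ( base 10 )8671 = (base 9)12804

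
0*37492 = 0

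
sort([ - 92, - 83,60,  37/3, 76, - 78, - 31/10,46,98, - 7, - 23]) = [ - 92, -83, - 78, - 23, - 7 , - 31/10, 37/3,46, 60 , 76, 98]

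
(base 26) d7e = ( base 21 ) K7H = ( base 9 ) 13282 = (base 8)21430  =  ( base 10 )8984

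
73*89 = 6497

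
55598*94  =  5226212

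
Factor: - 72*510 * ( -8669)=318325680  =  2^4*3^3*5^1*17^1*8669^1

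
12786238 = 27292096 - 14505858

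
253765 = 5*50753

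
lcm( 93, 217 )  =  651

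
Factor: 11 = 11^1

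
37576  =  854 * 44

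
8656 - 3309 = 5347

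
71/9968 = 71/9968= 0.01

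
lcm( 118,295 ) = 590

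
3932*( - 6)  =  -23592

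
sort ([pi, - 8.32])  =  [ - 8.32 , pi ]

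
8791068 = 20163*436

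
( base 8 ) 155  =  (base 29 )3M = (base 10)109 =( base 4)1231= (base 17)67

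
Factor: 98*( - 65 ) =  - 2^1*5^1*7^2*13^1   =  - 6370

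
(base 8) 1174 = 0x27c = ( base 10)636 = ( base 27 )nf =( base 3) 212120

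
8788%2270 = 1978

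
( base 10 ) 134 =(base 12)b2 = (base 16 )86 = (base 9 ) 158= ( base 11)112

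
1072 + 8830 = 9902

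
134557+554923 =689480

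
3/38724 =1/12908 =0.00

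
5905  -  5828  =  77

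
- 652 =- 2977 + 2325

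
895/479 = 1 + 416/479 =1.87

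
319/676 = 319/676 = 0.47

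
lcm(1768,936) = 15912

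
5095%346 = 251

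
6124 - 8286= - 2162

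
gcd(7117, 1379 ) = 1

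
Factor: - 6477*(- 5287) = 3^1*17^2*127^1*311^1 = 34243899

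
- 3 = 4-7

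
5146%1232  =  218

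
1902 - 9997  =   - 8095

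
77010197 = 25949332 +51060865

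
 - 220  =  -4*55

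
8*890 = 7120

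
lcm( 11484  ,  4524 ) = 149292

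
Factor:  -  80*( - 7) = 560 = 2^4*5^1*7^1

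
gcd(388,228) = 4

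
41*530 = 21730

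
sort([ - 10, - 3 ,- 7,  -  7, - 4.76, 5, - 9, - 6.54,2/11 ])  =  [-10,  -  9,-7, - 7,-6.54, - 4.76,  -  3,2/11 , 5] 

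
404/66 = 6+4/33=6.12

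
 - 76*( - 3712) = 282112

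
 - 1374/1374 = -1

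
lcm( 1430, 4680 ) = 51480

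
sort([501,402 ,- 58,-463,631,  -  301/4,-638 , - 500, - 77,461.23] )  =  [-638, - 500,-463, - 77,-301/4, - 58 , 402 , 461.23 , 501 , 631]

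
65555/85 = 13111/17 = 771.24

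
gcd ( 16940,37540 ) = 20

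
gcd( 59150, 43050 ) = 350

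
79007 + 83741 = 162748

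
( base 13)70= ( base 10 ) 91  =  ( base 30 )31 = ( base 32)2R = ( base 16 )5b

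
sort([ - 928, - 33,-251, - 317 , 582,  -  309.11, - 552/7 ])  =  [- 928, - 317, - 309.11, - 251, - 552/7,  -  33, 582]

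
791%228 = 107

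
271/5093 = 271/5093= 0.05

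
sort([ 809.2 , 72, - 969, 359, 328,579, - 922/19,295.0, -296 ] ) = [ - 969, - 296, - 922/19,72, 295.0, 328,359,579,809.2] 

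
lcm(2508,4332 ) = 47652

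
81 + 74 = 155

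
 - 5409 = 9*(  -  601) 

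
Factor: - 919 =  - 919^1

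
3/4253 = 3/4253 = 0.00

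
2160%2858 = 2160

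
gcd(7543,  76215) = 1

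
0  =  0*( - 763 )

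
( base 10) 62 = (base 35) 1R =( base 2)111110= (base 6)142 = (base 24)2e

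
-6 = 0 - 6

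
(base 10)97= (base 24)41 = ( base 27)3g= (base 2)1100001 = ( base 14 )6D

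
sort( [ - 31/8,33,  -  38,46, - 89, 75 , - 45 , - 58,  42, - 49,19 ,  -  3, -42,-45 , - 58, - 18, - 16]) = [ - 89 , - 58,-58, - 49, - 45,  -  45, - 42, - 38, - 18 , - 16,-31/8, - 3, 19, 33,  42 , 46, 75]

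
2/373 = 2/373=0.01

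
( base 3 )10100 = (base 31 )2s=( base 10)90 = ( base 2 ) 1011010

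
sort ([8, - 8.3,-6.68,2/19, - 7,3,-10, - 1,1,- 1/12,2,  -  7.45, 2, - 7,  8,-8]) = [-10, - 8.3, -8, - 7.45,-7, - 7, - 6.68,- 1, - 1/12,2/19,1,2 , 2,3,8,  8]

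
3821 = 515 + 3306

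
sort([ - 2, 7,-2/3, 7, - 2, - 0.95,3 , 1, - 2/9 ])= [-2,-2, -0.95, - 2/3, - 2/9,1,3,  7, 7]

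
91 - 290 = -199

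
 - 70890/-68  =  2085/2 = 1042.50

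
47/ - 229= - 47/229 =- 0.21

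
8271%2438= 957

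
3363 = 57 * 59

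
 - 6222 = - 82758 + 76536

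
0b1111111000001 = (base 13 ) 3914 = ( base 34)713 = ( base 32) 7u1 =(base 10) 8129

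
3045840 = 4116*740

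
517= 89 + 428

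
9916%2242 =948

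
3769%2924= 845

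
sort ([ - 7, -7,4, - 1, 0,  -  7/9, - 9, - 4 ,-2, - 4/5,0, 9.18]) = [ -9, - 7, - 7, - 4,-2, - 1, -4/5,-7/9,0,0,4,9.18] 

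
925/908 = 925/908 =1.02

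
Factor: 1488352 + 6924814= 2^1  *  4206583^1 = 8413166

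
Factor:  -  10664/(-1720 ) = 31/5 = 5^(  -  1)* 31^1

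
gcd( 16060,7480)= 220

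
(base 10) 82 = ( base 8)122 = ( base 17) 4E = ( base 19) 46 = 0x52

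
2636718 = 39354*67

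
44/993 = 44/993 =0.04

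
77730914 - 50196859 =27534055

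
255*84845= 21635475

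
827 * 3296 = 2725792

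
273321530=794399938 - 521078408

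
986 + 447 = 1433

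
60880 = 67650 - 6770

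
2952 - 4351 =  - 1399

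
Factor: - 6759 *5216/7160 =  - 4406868/895 = - 2^2*3^2 * 5^( - 1 )*163^1*179^( - 1 )*751^1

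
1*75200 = 75200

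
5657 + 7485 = 13142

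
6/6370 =3/3185 =0.00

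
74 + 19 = 93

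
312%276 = 36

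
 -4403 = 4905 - 9308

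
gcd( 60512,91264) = 992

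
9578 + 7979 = 17557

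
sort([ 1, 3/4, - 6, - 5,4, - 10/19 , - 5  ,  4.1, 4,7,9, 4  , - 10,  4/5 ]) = [ - 10, - 6, -5, - 5, - 10/19, 3/4,4/5, 1,4,4, 4,4.1, 7 , 9 ] 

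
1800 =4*450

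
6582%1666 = 1584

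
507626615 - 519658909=- 12032294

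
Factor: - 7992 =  - 2^3*3^3*37^1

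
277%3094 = 277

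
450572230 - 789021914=  -  338449684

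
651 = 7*93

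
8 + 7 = 15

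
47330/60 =788+5/6  =  788.83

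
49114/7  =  7016 + 2/7 = 7016.29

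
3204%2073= 1131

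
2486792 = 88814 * 28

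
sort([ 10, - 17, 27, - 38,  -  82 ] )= [ - 82, - 38,-17,10,  27] 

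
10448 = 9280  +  1168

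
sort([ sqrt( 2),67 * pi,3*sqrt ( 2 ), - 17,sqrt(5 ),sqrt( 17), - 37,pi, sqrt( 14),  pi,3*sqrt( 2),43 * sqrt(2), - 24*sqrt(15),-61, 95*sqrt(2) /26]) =[ - 24*sqrt( 15),-61,-37, - 17,sqrt(2), sqrt( 5) , pi,pi,sqrt(14),sqrt( 17), 3*sqrt(2) , 3 *sqrt( 2),95 *sqrt( 2 )/26,43*sqrt( 2 ),67*pi ] 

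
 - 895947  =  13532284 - 14428231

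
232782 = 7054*33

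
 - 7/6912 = - 1 + 6905/6912 = - 0.00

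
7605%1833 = 273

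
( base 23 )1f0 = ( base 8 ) 1552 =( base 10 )874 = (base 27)15A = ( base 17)307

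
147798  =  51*2898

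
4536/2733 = 1 +601/911= 1.66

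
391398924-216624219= 174774705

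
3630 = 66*55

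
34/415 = 34/415 = 0.08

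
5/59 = 5/59= 0.08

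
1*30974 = 30974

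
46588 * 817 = 38062396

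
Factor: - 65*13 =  - 5^1 * 13^2 = - 845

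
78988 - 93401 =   -  14413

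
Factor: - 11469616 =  - 2^4 * 19^1*29^1  *  1301^1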